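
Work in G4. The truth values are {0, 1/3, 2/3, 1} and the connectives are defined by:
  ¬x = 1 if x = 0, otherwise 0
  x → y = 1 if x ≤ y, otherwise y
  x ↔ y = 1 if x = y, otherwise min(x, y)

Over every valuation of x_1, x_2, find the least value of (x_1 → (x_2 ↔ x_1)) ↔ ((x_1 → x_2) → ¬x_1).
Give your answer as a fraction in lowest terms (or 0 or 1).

Take x_1 = 1/3, x_2 = 0:
x_2 ↔ x_1 = 0 ↔ 1/3 = 0
x_1 → (x_2 ↔ x_1) = 1/3 → 0 = 0
x_1 → x_2 = 1/3 → 0 = 0
¬x_1 = ¬1/3 = 0
(x_1 → x_2) → ¬x_1 = 0 → 0 = 1
(x_1 → (x_2 ↔ x_1)) ↔ ((x_1 → x_2) → ¬x_1) = 0 ↔ 1 = 0
No assignment yields a value below 0, so this is the minimum.

0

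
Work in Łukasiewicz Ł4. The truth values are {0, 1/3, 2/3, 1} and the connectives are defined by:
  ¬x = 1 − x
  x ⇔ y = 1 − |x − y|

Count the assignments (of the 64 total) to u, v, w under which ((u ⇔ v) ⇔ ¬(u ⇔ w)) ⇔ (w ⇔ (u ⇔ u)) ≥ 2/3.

44

value 1: 19 assignments (counts)
value 2/3: 25 assignments (counts)
value 1/3: 13 assignments
value 0: 7 assignments
So 44 of the 64 assignments meet the threshold.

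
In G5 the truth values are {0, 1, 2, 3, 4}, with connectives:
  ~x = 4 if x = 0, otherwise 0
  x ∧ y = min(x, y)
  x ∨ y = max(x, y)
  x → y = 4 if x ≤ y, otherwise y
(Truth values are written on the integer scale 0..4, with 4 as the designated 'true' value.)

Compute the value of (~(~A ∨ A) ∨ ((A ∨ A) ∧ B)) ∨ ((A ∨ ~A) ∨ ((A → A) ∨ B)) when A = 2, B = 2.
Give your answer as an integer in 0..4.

4

~A = ~2 = 0
~A ∨ A = 0 ∨ 2 = 2
~(~A ∨ A) = ~2 = 0
A ∨ A = 2 ∨ 2 = 2
(A ∨ A) ∧ B = 2 ∧ 2 = 2
~(~A ∨ A) ∨ ((A ∨ A) ∧ B) = 0 ∨ 2 = 2
~A = ~2 = 0
A ∨ ~A = 2 ∨ 0 = 2
A → A = 2 → 2 = 4
(A → A) ∨ B = 4 ∨ 2 = 4
(A ∨ ~A) ∨ ((A → A) ∨ B) = 2 ∨ 4 = 4
(~(~A ∨ A) ∨ ((A ∨ A) ∧ B)) ∨ ((A ∨ ~A) ∨ ((A → A) ∨ B)) = 2 ∨ 4 = 4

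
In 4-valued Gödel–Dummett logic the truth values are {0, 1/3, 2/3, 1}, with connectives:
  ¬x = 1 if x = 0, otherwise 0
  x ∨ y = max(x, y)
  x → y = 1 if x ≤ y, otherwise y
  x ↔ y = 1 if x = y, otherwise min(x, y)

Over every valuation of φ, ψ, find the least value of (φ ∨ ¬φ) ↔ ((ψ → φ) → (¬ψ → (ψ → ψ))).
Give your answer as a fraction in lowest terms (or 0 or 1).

Take φ = 1/3, ψ = 0:
¬φ = ¬1/3 = 0
φ ∨ ¬φ = 1/3 ∨ 0 = 1/3
ψ → φ = 0 → 1/3 = 1
¬ψ = ¬0 = 1
ψ → ψ = 0 → 0 = 1
¬ψ → (ψ → ψ) = 1 → 1 = 1
(ψ → φ) → (¬ψ → (ψ → ψ)) = 1 → 1 = 1
(φ ∨ ¬φ) ↔ ((ψ → φ) → (¬ψ → (ψ → ψ))) = 1/3 ↔ 1 = 1/3
No assignment yields a value below 1/3, so this is the minimum.

1/3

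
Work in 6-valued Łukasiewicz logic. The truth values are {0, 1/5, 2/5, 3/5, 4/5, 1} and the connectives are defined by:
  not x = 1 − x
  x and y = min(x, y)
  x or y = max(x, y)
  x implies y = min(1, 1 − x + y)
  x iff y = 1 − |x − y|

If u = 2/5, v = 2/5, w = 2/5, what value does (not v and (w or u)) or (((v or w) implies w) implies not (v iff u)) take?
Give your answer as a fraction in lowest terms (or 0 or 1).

2/5

not v = not 2/5 = 3/5
w or u = 2/5 or 2/5 = 2/5
not v and (w or u) = 3/5 and 2/5 = 2/5
v or w = 2/5 or 2/5 = 2/5
(v or w) implies w = 2/5 implies 2/5 = 1
v iff u = 2/5 iff 2/5 = 1
not (v iff u) = not 1 = 0
((v or w) implies w) implies not (v iff u) = 1 implies 0 = 0
(not v and (w or u)) or (((v or w) implies w) implies not (v iff u)) = 2/5 or 0 = 2/5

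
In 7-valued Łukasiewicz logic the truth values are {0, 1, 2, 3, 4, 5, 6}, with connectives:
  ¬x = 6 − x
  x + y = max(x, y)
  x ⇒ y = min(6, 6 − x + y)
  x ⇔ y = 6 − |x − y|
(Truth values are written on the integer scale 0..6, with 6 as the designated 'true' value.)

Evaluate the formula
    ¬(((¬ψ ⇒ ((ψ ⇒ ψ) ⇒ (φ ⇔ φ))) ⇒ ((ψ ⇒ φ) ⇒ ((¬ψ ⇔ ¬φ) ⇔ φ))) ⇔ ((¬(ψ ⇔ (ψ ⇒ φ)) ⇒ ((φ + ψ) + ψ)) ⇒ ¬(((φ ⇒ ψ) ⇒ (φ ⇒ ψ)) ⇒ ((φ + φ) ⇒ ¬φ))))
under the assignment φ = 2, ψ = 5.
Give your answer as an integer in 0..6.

¬ψ = ¬5 = 1
ψ ⇒ ψ = 5 ⇒ 5 = 6
φ ⇔ φ = 2 ⇔ 2 = 6
(ψ ⇒ ψ) ⇒ (φ ⇔ φ) = 6 ⇒ 6 = 6
¬ψ ⇒ ((ψ ⇒ ψ) ⇒ (φ ⇔ φ)) = 1 ⇒ 6 = 6
ψ ⇒ φ = 5 ⇒ 2 = 3
¬ψ = ¬5 = 1
¬φ = ¬2 = 4
¬ψ ⇔ ¬φ = 1 ⇔ 4 = 3
(¬ψ ⇔ ¬φ) ⇔ φ = 3 ⇔ 2 = 5
(ψ ⇒ φ) ⇒ ((¬ψ ⇔ ¬φ) ⇔ φ) = 3 ⇒ 5 = 6
(¬ψ ⇒ ((ψ ⇒ ψ) ⇒ (φ ⇔ φ))) ⇒ ((ψ ⇒ φ) ⇒ ((¬ψ ⇔ ¬φ) ⇔ φ)) = 6 ⇒ 6 = 6
ψ ⇒ φ = 5 ⇒ 2 = 3
ψ ⇔ (ψ ⇒ φ) = 5 ⇔ 3 = 4
¬(ψ ⇔ (ψ ⇒ φ)) = ¬4 = 2
φ + ψ = 2 + 5 = 5
(φ + ψ) + ψ = 5 + 5 = 5
¬(ψ ⇔ (ψ ⇒ φ)) ⇒ ((φ + ψ) + ψ) = 2 ⇒ 5 = 6
φ ⇒ ψ = 2 ⇒ 5 = 6
φ ⇒ ψ = 2 ⇒ 5 = 6
(φ ⇒ ψ) ⇒ (φ ⇒ ψ) = 6 ⇒ 6 = 6
φ + φ = 2 + 2 = 2
¬φ = ¬2 = 4
(φ + φ) ⇒ ¬φ = 2 ⇒ 4 = 6
((φ ⇒ ψ) ⇒ (φ ⇒ ψ)) ⇒ ((φ + φ) ⇒ ¬φ) = 6 ⇒ 6 = 6
¬(((φ ⇒ ψ) ⇒ (φ ⇒ ψ)) ⇒ ((φ + φ) ⇒ ¬φ)) = ¬6 = 0
(¬(ψ ⇔ (ψ ⇒ φ)) ⇒ ((φ + ψ) + ψ)) ⇒ ¬(((φ ⇒ ψ) ⇒ (φ ⇒ ψ)) ⇒ ((φ + φ) ⇒ ¬φ)) = 6 ⇒ 0 = 0
((¬ψ ⇒ ((ψ ⇒ ψ) ⇒ (φ ⇔ φ))) ⇒ ((ψ ⇒ φ) ⇒ ((¬ψ ⇔ ¬φ) ⇔ φ))) ⇔ ((¬(ψ ⇔ (ψ ⇒ φ)) ⇒ ((φ + ψ) + ψ)) ⇒ ¬(((φ ⇒ ψ) ⇒ (φ ⇒ ψ)) ⇒ ((φ + φ) ⇒ ¬φ))) = 6 ⇔ 0 = 0
¬(((¬ψ ⇒ ((ψ ⇒ ψ) ⇒ (φ ⇔ φ))) ⇒ ((ψ ⇒ φ) ⇒ ((¬ψ ⇔ ¬φ) ⇔ φ))) ⇔ ((¬(ψ ⇔ (ψ ⇒ φ)) ⇒ ((φ + ψ) + ψ)) ⇒ ¬(((φ ⇒ ψ) ⇒ (φ ⇒ ψ)) ⇒ ((φ + φ) ⇒ ¬φ)))) = ¬0 = 6

6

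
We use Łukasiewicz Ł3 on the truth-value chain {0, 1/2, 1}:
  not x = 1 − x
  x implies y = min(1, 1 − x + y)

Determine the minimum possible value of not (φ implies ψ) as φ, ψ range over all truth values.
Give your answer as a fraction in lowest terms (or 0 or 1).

0

Take φ = 0, ψ = 0:
φ implies ψ = 0 implies 0 = 1
not (φ implies ψ) = not 1 = 0
No assignment yields a value below 0, so this is the minimum.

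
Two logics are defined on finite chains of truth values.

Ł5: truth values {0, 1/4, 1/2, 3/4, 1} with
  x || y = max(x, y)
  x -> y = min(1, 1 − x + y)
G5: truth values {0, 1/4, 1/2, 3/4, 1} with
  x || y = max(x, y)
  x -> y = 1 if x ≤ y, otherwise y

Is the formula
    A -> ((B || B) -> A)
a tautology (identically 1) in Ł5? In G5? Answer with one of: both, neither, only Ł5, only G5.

both

In Ł5: every assignment gives 1 — tautology.
In G5: every assignment gives 1 — tautology.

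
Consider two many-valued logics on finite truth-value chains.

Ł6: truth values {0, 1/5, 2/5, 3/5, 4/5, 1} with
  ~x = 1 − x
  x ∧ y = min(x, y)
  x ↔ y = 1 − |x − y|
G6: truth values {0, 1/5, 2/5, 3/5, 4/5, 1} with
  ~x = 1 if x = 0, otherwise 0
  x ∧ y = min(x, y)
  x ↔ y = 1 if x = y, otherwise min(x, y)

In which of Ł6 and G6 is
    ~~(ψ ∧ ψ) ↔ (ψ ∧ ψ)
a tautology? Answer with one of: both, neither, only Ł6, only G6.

only Ł6

In Ł6: every assignment gives 1 — tautology.
In G6: at ψ = 1/5 the value is 1/5 — not a tautology.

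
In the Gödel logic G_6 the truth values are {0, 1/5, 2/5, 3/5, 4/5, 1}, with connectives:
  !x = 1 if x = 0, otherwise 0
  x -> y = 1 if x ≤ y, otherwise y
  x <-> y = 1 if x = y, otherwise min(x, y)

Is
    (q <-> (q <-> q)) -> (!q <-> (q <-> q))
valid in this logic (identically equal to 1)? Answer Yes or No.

Counterexample: take q = 1/5.
q <-> q = 1/5 <-> 1/5 = 1
q <-> (q <-> q) = 1/5 <-> 1 = 1/5
!q = !1/5 = 0
q <-> q = 1/5 <-> 1/5 = 1
!q <-> (q <-> q) = 0 <-> 1 = 0
(q <-> (q <-> q)) -> (!q <-> (q <-> q)) = 1/5 -> 0 = 0
This gives 0 ≠ 1.

No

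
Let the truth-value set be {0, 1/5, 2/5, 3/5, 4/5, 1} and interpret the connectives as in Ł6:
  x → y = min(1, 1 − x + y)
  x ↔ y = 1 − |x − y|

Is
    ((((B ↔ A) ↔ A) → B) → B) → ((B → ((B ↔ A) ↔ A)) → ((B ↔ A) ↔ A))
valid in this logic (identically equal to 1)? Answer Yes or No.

At A = 2/5, B = 1, for instance:
B ↔ A = 1 ↔ 2/5 = 2/5
(B ↔ A) ↔ A = 2/5 ↔ 2/5 = 1
((B ↔ A) ↔ A) → B = 1 → 1 = 1
(((B ↔ A) ↔ A) → B) → B = 1 → 1 = 1
B → ((B ↔ A) ↔ A) = 1 → 1 = 1
(B → ((B ↔ A) ↔ A)) → ((B ↔ A) ↔ A) = 1 → 1 = 1
((((B ↔ A) ↔ A) → B) → B) → ((B → ((B ↔ A) ↔ A)) → ((B ↔ A) ↔ A)) = 1 → 1 = 1
and checking the remaining 35 assignments likewise gives ≥ 1 in every case.

Yes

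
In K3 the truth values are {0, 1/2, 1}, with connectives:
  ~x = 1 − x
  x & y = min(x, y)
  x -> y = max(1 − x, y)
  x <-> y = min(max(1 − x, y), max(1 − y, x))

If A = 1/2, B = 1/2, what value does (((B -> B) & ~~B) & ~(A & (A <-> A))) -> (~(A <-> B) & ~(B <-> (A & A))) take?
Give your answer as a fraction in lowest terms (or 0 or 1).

1/2

B -> B = 1/2 -> 1/2 = 1/2
~B = ~1/2 = 1/2
~~B = ~1/2 = 1/2
(B -> B) & ~~B = 1/2 & 1/2 = 1/2
A <-> A = 1/2 <-> 1/2 = 1/2
A & (A <-> A) = 1/2 & 1/2 = 1/2
~(A & (A <-> A)) = ~1/2 = 1/2
((B -> B) & ~~B) & ~(A & (A <-> A)) = 1/2 & 1/2 = 1/2
A <-> B = 1/2 <-> 1/2 = 1/2
~(A <-> B) = ~1/2 = 1/2
A & A = 1/2 & 1/2 = 1/2
B <-> (A & A) = 1/2 <-> 1/2 = 1/2
~(B <-> (A & A)) = ~1/2 = 1/2
~(A <-> B) & ~(B <-> (A & A)) = 1/2 & 1/2 = 1/2
(((B -> B) & ~~B) & ~(A & (A <-> A))) -> (~(A <-> B) & ~(B <-> (A & A))) = 1/2 -> 1/2 = 1/2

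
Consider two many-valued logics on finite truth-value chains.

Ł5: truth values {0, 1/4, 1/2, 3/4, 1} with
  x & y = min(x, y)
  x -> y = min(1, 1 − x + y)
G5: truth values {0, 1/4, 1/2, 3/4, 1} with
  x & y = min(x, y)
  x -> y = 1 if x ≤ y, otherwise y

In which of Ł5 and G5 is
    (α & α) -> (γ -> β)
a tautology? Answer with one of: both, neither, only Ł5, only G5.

neither

In Ł5: at α = 1/4, β = 0, γ = 1 the value is 3/4 — not a tautology.
In G5: at α = 1/4, β = 0, γ = 1/4 the value is 0 — not a tautology.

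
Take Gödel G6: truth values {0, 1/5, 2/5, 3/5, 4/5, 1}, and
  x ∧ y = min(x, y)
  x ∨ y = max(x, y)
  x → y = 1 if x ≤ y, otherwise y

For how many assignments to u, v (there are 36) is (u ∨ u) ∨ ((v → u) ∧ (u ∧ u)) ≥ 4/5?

12

value 1: 6 assignments (counts)
value 4/5: 6 assignments (counts)
value 3/5: 6 assignments
value 2/5: 6 assignments
value 1/5: 6 assignments
value 0: 6 assignments
So 12 of the 36 assignments meet the threshold.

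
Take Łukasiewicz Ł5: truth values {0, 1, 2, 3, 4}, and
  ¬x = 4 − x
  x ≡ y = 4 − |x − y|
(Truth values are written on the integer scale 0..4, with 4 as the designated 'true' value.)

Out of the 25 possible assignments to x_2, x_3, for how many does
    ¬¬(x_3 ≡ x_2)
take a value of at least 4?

value 4: 5 assignments (counts)
value 3: 8 assignments
value 2: 6 assignments
value 1: 4 assignments
value 0: 2 assignments
So 5 of the 25 assignments meet the threshold.

5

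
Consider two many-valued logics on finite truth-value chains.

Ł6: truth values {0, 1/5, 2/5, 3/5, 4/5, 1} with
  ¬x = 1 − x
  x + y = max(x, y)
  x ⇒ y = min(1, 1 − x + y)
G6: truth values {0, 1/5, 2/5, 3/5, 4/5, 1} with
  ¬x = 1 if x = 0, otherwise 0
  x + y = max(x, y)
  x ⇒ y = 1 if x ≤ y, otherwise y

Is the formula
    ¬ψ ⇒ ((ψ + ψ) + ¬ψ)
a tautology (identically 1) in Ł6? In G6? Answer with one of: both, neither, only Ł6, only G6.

both

In Ł6: every assignment gives 1 — tautology.
In G6: every assignment gives 1 — tautology.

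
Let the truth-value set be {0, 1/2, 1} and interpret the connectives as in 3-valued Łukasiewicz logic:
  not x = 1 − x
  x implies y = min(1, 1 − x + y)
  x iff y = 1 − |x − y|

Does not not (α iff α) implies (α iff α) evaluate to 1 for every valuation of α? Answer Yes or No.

Yes

α = 0 ↦ 1
α = 1/2 ↦ 1
α = 1 ↦ 1
Every assignment gives a value ≥ 1.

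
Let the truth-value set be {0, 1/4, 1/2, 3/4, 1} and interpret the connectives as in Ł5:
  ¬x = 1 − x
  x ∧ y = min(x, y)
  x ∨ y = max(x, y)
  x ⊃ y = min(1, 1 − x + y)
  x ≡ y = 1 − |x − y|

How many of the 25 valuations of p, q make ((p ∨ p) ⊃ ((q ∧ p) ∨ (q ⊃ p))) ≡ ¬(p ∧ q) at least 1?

value 1: 9 assignments (counts)
value 3/4: 7 assignments
value 1/2: 5 assignments
value 1/4: 3 assignments
value 0: 1 assignment
So 9 of the 25 assignments meet the threshold.

9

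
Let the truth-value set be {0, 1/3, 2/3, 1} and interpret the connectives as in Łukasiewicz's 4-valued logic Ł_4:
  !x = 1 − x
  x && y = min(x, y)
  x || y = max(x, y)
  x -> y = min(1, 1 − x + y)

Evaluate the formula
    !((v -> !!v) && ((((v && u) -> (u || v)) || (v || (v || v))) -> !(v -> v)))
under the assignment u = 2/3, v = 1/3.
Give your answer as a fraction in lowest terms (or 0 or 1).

!v = !1/3 = 2/3
!!v = !2/3 = 1/3
v -> !!v = 1/3 -> 1/3 = 1
v && u = 1/3 && 2/3 = 1/3
u || v = 2/3 || 1/3 = 2/3
(v && u) -> (u || v) = 1/3 -> 2/3 = 1
v || v = 1/3 || 1/3 = 1/3
v || (v || v) = 1/3 || 1/3 = 1/3
((v && u) -> (u || v)) || (v || (v || v)) = 1 || 1/3 = 1
v -> v = 1/3 -> 1/3 = 1
!(v -> v) = !1 = 0
(((v && u) -> (u || v)) || (v || (v || v))) -> !(v -> v) = 1 -> 0 = 0
(v -> !!v) && ((((v && u) -> (u || v)) || (v || (v || v))) -> !(v -> v)) = 1 && 0 = 0
!((v -> !!v) && ((((v && u) -> (u || v)) || (v || (v || v))) -> !(v -> v))) = !0 = 1

1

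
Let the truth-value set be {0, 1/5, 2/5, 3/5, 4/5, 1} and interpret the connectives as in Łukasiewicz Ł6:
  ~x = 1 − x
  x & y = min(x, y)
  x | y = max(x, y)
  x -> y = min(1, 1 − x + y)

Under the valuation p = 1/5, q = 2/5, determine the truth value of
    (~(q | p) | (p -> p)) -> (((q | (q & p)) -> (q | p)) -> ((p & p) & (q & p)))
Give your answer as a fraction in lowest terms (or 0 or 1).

1/5

q | p = 2/5 | 1/5 = 2/5
~(q | p) = ~2/5 = 3/5
p -> p = 1/5 -> 1/5 = 1
~(q | p) | (p -> p) = 3/5 | 1 = 1
q & p = 2/5 & 1/5 = 1/5
q | (q & p) = 2/5 | 1/5 = 2/5
q | p = 2/5 | 1/5 = 2/5
(q | (q & p)) -> (q | p) = 2/5 -> 2/5 = 1
p & p = 1/5 & 1/5 = 1/5
q & p = 2/5 & 1/5 = 1/5
(p & p) & (q & p) = 1/5 & 1/5 = 1/5
((q | (q & p)) -> (q | p)) -> ((p & p) & (q & p)) = 1 -> 1/5 = 1/5
(~(q | p) | (p -> p)) -> (((q | (q & p)) -> (q | p)) -> ((p & p) & (q & p))) = 1 -> 1/5 = 1/5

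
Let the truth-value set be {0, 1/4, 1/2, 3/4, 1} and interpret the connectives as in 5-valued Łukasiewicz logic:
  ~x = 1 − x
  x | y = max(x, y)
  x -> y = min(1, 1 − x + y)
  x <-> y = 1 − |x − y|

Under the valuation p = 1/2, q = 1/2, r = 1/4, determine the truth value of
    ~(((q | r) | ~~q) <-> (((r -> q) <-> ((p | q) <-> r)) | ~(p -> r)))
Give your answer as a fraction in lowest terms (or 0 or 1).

1/4

q | r = 1/2 | 1/4 = 1/2
~q = ~1/2 = 1/2
~~q = ~1/2 = 1/2
(q | r) | ~~q = 1/2 | 1/2 = 1/2
r -> q = 1/4 -> 1/2 = 1
p | q = 1/2 | 1/2 = 1/2
(p | q) <-> r = 1/2 <-> 1/4 = 3/4
(r -> q) <-> ((p | q) <-> r) = 1 <-> 3/4 = 3/4
p -> r = 1/2 -> 1/4 = 3/4
~(p -> r) = ~3/4 = 1/4
((r -> q) <-> ((p | q) <-> r)) | ~(p -> r) = 3/4 | 1/4 = 3/4
((q | r) | ~~q) <-> (((r -> q) <-> ((p | q) <-> r)) | ~(p -> r)) = 1/2 <-> 3/4 = 3/4
~(((q | r) | ~~q) <-> (((r -> q) <-> ((p | q) <-> r)) | ~(p -> r))) = ~3/4 = 1/4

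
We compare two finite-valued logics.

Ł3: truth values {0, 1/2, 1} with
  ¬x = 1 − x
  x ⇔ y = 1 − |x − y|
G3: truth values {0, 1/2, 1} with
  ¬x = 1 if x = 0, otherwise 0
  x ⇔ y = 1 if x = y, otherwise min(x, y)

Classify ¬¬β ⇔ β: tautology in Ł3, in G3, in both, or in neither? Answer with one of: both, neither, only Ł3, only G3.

In Ł3: every assignment gives 1 — tautology.
In G3: at β = 1/2 the value is 1/2 — not a tautology.

only Ł3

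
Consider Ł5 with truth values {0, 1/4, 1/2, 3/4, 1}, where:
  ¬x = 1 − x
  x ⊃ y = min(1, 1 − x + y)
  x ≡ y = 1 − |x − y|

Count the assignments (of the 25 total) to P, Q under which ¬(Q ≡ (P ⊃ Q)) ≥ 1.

1

value 1: 1 assignment (counts)
value 3/4: 3 assignments
value 1/2: 5 assignments
value 1/4: 7 assignments
value 0: 9 assignments
So 1 of the 25 assignments meets the threshold.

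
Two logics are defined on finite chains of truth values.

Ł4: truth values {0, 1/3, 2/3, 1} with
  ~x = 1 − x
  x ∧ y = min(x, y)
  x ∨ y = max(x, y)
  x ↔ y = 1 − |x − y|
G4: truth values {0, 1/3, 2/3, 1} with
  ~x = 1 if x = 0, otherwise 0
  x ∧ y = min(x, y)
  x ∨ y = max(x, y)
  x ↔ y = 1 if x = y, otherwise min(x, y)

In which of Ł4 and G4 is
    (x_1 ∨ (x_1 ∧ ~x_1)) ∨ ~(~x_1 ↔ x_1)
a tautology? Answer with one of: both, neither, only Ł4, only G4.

only G4

In Ł4: at x_1 = 1/3 the value is 1/3 — not a tautology.
In G4: every assignment gives 1 — tautology.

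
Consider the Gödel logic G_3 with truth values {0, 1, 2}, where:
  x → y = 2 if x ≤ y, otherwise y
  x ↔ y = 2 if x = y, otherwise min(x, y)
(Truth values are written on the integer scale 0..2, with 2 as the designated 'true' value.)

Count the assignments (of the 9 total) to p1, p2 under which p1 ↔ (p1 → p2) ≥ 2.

1

p1 = 0, p2 = 0 ↦ 0  <
p1 = 0, p2 = 1 ↦ 0  <
p1 = 0, p2 = 2 ↦ 0  <
p1 = 1, p2 = 0 ↦ 0  <
p1 = 1, p2 = 1 ↦ 1  <
p1 = 1, p2 = 2 ↦ 1  <
p1 = 2, p2 = 0 ↦ 0  <
p1 = 2, p2 = 1 ↦ 1  <
p1 = 2, p2 = 2 ↦ 2  ≥
So 1 of the 9 assignments meets the threshold.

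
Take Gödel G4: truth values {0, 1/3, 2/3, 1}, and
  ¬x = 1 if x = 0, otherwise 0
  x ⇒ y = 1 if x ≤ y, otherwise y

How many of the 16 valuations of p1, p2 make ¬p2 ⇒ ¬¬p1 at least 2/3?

15

p1 = 0, p2 = 0 ↦ 0  <
p1 = 0, p2 = 1/3 ↦ 1  ≥
p1 = 0, p2 = 2/3 ↦ 1  ≥
p1 = 0, p2 = 1 ↦ 1  ≥
p1 = 1/3, p2 = 0 ↦ 1  ≥
p1 = 1/3, p2 = 1/3 ↦ 1  ≥
p1 = 1/3, p2 = 2/3 ↦ 1  ≥
p1 = 1/3, p2 = 1 ↦ 1  ≥
p1 = 2/3, p2 = 0 ↦ 1  ≥
p1 = 2/3, p2 = 1/3 ↦ 1  ≥
p1 = 2/3, p2 = 2/3 ↦ 1  ≥
p1 = 2/3, p2 = 1 ↦ 1  ≥
p1 = 1, p2 = 0 ↦ 1  ≥
p1 = 1, p2 = 1/3 ↦ 1  ≥
p1 = 1, p2 = 2/3 ↦ 1  ≥
p1 = 1, p2 = 1 ↦ 1  ≥
So 15 of the 16 assignments meet the threshold.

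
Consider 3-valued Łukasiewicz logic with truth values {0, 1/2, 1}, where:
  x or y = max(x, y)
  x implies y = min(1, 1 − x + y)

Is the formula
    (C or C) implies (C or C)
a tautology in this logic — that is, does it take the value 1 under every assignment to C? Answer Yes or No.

Yes

C = 0 ↦ 1
C = 1/2 ↦ 1
C = 1 ↦ 1
Every assignment gives a value ≥ 1.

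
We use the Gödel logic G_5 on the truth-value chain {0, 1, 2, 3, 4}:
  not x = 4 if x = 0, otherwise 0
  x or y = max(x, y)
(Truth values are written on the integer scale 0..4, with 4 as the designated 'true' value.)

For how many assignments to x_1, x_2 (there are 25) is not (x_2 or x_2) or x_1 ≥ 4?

9

value 4: 9 assignments (counts)
value 3: 4 assignments
value 2: 4 assignments
value 1: 4 assignments
value 0: 4 assignments
So 9 of the 25 assignments meet the threshold.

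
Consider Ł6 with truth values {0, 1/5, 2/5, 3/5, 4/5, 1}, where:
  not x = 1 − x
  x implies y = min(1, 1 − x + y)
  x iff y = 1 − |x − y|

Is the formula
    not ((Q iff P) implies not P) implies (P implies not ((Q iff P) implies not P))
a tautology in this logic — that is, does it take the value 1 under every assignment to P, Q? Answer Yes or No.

At P = 1, Q = 2/5, for instance:
Q iff P = 2/5 iff 1 = 2/5
not P = not 1 = 0
(Q iff P) implies not P = 2/5 implies 0 = 3/5
not ((Q iff P) implies not P) = not 3/5 = 2/5
P implies not ((Q iff P) implies not P) = 1 implies 2/5 = 2/5
not ((Q iff P) implies not P) implies (P implies not ((Q iff P) implies not P)) = 2/5 implies 2/5 = 1
and checking the remaining 35 assignments likewise gives ≥ 1 in every case.

Yes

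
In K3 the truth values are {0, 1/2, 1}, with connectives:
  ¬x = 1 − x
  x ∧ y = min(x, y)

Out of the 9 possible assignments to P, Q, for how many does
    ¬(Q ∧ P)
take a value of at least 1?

P = 0, Q = 0 ↦ 1  ≥
P = 0, Q = 1/2 ↦ 1  ≥
P = 0, Q = 1 ↦ 1  ≥
P = 1/2, Q = 0 ↦ 1  ≥
P = 1/2, Q = 1/2 ↦ 1/2  <
P = 1/2, Q = 1 ↦ 1/2  <
P = 1, Q = 0 ↦ 1  ≥
P = 1, Q = 1/2 ↦ 1/2  <
P = 1, Q = 1 ↦ 0  <
So 5 of the 9 assignments meet the threshold.

5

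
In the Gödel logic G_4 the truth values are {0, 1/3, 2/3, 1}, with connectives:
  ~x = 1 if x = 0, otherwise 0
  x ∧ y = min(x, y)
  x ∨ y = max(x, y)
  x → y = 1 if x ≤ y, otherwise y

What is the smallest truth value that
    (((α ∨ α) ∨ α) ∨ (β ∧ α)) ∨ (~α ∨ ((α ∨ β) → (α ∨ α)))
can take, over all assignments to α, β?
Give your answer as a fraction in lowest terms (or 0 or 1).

1/3

Take α = 1/3, β = 2/3:
α ∨ α = 1/3 ∨ 1/3 = 1/3
(α ∨ α) ∨ α = 1/3 ∨ 1/3 = 1/3
β ∧ α = 2/3 ∧ 1/3 = 1/3
((α ∨ α) ∨ α) ∨ (β ∧ α) = 1/3 ∨ 1/3 = 1/3
~α = ~1/3 = 0
α ∨ β = 1/3 ∨ 2/3 = 2/3
α ∨ α = 1/3 ∨ 1/3 = 1/3
(α ∨ β) → (α ∨ α) = 2/3 → 1/3 = 1/3
~α ∨ ((α ∨ β) → (α ∨ α)) = 0 ∨ 1/3 = 1/3
(((α ∨ α) ∨ α) ∨ (β ∧ α)) ∨ (~α ∨ ((α ∨ β) → (α ∨ α))) = 1/3 ∨ 1/3 = 1/3
No assignment yields a value below 1/3, so this is the minimum.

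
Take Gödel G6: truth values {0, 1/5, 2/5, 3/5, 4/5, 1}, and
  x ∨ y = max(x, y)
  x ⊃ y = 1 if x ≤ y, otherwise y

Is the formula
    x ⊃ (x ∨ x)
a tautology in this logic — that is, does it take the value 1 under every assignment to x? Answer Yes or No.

x = 0 ↦ 1
x = 1/5 ↦ 1
x = 2/5 ↦ 1
x = 3/5 ↦ 1
x = 4/5 ↦ 1
x = 1 ↦ 1
Every assignment gives a value ≥ 1.

Yes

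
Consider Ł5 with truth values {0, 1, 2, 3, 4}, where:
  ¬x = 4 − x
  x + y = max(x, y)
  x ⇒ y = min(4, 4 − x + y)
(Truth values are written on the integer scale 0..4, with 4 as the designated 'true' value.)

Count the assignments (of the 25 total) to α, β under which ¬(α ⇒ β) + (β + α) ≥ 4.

value 4: 9 assignments (counts)
value 3: 7 assignments
value 2: 5 assignments
value 1: 3 assignments
value 0: 1 assignment
So 9 of the 25 assignments meet the threshold.

9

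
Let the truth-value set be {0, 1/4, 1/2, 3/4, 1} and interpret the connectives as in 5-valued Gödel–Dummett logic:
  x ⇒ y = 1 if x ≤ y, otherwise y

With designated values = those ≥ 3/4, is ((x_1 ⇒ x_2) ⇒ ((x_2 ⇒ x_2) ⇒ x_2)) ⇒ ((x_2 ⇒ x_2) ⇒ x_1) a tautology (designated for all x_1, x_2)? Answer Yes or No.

No

Counterexample: take x_1 = 0, x_2 = 1/4.
x_1 ⇒ x_2 = 0 ⇒ 1/4 = 1
x_2 ⇒ x_2 = 1/4 ⇒ 1/4 = 1
(x_2 ⇒ x_2) ⇒ x_2 = 1 ⇒ 1/4 = 1/4
(x_1 ⇒ x_2) ⇒ ((x_2 ⇒ x_2) ⇒ x_2) = 1 ⇒ 1/4 = 1/4
(x_2 ⇒ x_2) ⇒ x_1 = 1 ⇒ 0 = 0
((x_1 ⇒ x_2) ⇒ ((x_2 ⇒ x_2) ⇒ x_2)) ⇒ ((x_2 ⇒ x_2) ⇒ x_1) = 1/4 ⇒ 0 = 0
This gives 0, which is below 3/4.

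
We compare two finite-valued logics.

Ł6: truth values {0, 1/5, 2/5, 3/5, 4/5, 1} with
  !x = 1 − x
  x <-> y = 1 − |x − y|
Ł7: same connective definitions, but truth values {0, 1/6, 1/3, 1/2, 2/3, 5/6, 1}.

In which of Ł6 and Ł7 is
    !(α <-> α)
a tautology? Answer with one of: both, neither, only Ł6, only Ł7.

In Ł6: at α = 0 the value is 0 — not a tautology.
In Ł7: at α = 0 the value is 0 — not a tautology.

neither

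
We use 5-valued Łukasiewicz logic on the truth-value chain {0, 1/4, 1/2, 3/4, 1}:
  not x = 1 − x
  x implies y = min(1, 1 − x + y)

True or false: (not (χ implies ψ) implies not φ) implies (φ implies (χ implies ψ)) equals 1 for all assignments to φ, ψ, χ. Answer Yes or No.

At φ = 1/4, ψ = 1/4, χ = 0, for instance:
χ implies ψ = 0 implies 1/4 = 1
not (χ implies ψ) = not 1 = 0
not φ = not 1/4 = 3/4
not (χ implies ψ) implies not φ = 0 implies 3/4 = 1
φ implies (χ implies ψ) = 1/4 implies 1 = 1
(not (χ implies ψ) implies not φ) implies (φ implies (χ implies ψ)) = 1 implies 1 = 1
and checking the remaining 124 assignments likewise gives ≥ 1 in every case.

Yes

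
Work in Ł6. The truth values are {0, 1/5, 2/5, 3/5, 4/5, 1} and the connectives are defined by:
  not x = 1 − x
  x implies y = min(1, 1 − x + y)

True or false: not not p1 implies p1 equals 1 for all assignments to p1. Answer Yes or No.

p1 = 0 ↦ 1
p1 = 1/5 ↦ 1
p1 = 2/5 ↦ 1
p1 = 3/5 ↦ 1
p1 = 4/5 ↦ 1
p1 = 1 ↦ 1
Every assignment gives a value ≥ 1.

Yes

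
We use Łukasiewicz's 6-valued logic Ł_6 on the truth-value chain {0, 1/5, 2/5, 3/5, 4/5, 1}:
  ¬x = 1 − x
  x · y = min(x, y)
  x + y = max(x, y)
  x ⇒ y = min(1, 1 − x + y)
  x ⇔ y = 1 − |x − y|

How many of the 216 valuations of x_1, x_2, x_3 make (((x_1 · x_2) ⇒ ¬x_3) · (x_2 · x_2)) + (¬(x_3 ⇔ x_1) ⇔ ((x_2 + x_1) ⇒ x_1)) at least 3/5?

value 1: 36 assignments (counts)
value 4/5: 51 assignments (counts)
value 3/5: 49 assignments (counts)
value 2/5: 45 assignments
value 1/5: 28 assignments
value 0: 7 assignments
So 136 of the 216 assignments meet the threshold.

136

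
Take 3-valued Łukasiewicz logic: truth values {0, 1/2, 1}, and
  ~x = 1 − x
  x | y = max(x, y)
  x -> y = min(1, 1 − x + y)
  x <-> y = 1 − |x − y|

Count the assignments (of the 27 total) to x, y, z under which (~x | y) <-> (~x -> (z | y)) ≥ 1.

value 1: 12 assignments (counts)
value 1/2: 11 assignments
value 0: 4 assignments
So 12 of the 27 assignments meet the threshold.

12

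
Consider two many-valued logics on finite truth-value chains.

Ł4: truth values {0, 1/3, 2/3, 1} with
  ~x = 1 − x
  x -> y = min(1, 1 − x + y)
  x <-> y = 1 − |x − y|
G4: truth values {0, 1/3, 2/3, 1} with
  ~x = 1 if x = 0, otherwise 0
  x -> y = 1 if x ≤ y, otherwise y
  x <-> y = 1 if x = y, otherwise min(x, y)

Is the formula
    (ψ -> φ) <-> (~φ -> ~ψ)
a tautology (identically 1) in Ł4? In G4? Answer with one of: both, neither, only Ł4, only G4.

In Ł4: every assignment gives 1 — tautology.
In G4: at φ = 1/3, ψ = 2/3 the value is 1/3 — not a tautology.

only Ł4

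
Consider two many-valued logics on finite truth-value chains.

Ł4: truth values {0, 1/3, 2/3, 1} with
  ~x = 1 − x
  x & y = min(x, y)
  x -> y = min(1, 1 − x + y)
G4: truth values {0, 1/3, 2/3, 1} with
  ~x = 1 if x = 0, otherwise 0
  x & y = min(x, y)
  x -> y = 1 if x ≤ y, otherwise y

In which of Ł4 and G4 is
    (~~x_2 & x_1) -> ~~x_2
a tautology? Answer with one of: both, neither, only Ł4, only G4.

In Ł4: every assignment gives 1 — tautology.
In G4: every assignment gives 1 — tautology.

both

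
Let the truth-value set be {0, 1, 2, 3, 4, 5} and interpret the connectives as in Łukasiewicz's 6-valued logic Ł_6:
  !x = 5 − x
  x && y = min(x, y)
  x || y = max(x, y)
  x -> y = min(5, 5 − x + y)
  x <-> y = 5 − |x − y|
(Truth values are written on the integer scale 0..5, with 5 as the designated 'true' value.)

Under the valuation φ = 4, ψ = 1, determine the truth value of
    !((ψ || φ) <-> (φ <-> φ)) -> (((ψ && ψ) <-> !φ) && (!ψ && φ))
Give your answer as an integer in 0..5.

5

ψ || φ = 1 || 4 = 4
φ <-> φ = 4 <-> 4 = 5
(ψ || φ) <-> (φ <-> φ) = 4 <-> 5 = 4
!((ψ || φ) <-> (φ <-> φ)) = !4 = 1
ψ && ψ = 1 && 1 = 1
!φ = !4 = 1
(ψ && ψ) <-> !φ = 1 <-> 1 = 5
!ψ = !1 = 4
!ψ && φ = 4 && 4 = 4
((ψ && ψ) <-> !φ) && (!ψ && φ) = 5 && 4 = 4
!((ψ || φ) <-> (φ <-> φ)) -> (((ψ && ψ) <-> !φ) && (!ψ && φ)) = 1 -> 4 = 5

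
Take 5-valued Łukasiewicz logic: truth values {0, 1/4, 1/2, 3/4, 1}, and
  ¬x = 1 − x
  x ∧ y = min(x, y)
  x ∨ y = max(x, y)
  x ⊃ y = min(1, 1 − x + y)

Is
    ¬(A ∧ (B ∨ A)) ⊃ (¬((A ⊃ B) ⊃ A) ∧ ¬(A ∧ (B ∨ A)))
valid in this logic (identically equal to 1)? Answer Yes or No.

No

Counterexample: take A = 1/4, B = 0.
B ∨ A = 0 ∨ 1/4 = 1/4
A ∧ (B ∨ A) = 1/4 ∧ 1/4 = 1/4
¬(A ∧ (B ∨ A)) = ¬1/4 = 3/4
A ⊃ B = 1/4 ⊃ 0 = 3/4
(A ⊃ B) ⊃ A = 3/4 ⊃ 1/4 = 1/2
¬((A ⊃ B) ⊃ A) = ¬1/2 = 1/2
B ∨ A = 0 ∨ 1/4 = 1/4
A ∧ (B ∨ A) = 1/4 ∧ 1/4 = 1/4
¬(A ∧ (B ∨ A)) = ¬1/4 = 3/4
¬((A ⊃ B) ⊃ A) ∧ ¬(A ∧ (B ∨ A)) = 1/2 ∧ 3/4 = 1/2
¬(A ∧ (B ∨ A)) ⊃ (¬((A ⊃ B) ⊃ A) ∧ ¬(A ∧ (B ∨ A))) = 3/4 ⊃ 1/2 = 3/4
This gives 3/4 ≠ 1.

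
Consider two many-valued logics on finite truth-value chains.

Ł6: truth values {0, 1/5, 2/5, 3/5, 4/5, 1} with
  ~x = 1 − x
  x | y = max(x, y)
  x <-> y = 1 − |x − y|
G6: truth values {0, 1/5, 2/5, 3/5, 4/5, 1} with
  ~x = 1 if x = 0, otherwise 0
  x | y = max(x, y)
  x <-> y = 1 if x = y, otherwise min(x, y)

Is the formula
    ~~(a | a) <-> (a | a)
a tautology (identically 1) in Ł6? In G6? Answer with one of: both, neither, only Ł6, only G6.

In Ł6: every assignment gives 1 — tautology.
In G6: at a = 1/5 the value is 1/5 — not a tautology.

only Ł6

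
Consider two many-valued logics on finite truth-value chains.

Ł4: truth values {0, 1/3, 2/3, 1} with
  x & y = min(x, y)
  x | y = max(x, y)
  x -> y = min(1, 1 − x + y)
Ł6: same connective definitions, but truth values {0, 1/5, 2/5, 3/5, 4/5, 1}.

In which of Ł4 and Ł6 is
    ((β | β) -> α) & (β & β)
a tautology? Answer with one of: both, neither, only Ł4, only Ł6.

In Ł4: at α = 0, β = 0 the value is 0 — not a tautology.
In Ł6: at α = 0, β = 0 the value is 0 — not a tautology.

neither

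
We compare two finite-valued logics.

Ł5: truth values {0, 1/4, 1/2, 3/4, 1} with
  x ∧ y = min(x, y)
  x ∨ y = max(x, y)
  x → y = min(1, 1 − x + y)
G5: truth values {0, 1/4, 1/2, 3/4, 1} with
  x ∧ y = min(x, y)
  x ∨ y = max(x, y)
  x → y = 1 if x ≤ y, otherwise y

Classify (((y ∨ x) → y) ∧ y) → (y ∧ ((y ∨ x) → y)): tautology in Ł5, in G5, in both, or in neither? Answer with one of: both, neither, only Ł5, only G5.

both

In Ł5: every assignment gives 1 — tautology.
In G5: every assignment gives 1 — tautology.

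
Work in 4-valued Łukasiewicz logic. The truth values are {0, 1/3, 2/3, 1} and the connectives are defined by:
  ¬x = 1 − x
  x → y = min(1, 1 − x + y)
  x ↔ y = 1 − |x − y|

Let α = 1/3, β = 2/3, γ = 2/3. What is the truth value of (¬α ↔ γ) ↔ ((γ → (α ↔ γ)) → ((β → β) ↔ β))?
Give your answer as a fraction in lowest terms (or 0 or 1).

2/3

¬α = ¬1/3 = 2/3
¬α ↔ γ = 2/3 ↔ 2/3 = 1
α ↔ γ = 1/3 ↔ 2/3 = 2/3
γ → (α ↔ γ) = 2/3 → 2/3 = 1
β → β = 2/3 → 2/3 = 1
(β → β) ↔ β = 1 ↔ 2/3 = 2/3
(γ → (α ↔ γ)) → ((β → β) ↔ β) = 1 → 2/3 = 2/3
(¬α ↔ γ) ↔ ((γ → (α ↔ γ)) → ((β → β) ↔ β)) = 1 ↔ 2/3 = 2/3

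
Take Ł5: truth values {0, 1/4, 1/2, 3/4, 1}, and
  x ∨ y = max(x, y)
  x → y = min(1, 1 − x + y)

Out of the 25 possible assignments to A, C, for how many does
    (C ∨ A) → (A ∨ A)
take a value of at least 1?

value 1: 15 assignments (counts)
value 3/4: 4 assignments
value 1/2: 3 assignments
value 1/4: 2 assignments
value 0: 1 assignment
So 15 of the 25 assignments meet the threshold.

15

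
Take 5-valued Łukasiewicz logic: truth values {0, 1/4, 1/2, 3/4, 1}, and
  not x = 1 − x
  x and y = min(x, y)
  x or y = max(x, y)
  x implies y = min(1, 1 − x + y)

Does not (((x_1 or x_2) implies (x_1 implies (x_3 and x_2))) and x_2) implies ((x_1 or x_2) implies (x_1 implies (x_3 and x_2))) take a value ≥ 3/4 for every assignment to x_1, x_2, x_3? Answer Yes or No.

Counterexample: take x_1 = 3/4, x_2 = 0, x_3 = 0.
x_1 or x_2 = 3/4 or 0 = 3/4
x_3 and x_2 = 0 and 0 = 0
x_1 implies (x_3 and x_2) = 3/4 implies 0 = 1/4
(x_1 or x_2) implies (x_1 implies (x_3 and x_2)) = 3/4 implies 1/4 = 1/2
((x_1 or x_2) implies (x_1 implies (x_3 and x_2))) and x_2 = 1/2 and 0 = 0
not (((x_1 or x_2) implies (x_1 implies (x_3 and x_2))) and x_2) = not 0 = 1
not (((x_1 or x_2) implies (x_1 implies (x_3 and x_2))) and x_2) implies ((x_1 or x_2) implies (x_1 implies (x_3 and x_2))) = 1 implies 1/2 = 1/2
This gives 1/2, which is below 3/4.

No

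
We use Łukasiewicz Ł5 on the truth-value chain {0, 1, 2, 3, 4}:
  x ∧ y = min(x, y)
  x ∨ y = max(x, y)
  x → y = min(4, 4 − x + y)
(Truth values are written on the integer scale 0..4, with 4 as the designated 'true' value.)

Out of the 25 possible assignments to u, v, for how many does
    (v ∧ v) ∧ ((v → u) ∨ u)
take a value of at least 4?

value 4: 1 assignment (counts)
value 3: 4 assignments
value 2: 7 assignments
value 1: 7 assignments
value 0: 6 assignments
So 1 of the 25 assignments meets the threshold.

1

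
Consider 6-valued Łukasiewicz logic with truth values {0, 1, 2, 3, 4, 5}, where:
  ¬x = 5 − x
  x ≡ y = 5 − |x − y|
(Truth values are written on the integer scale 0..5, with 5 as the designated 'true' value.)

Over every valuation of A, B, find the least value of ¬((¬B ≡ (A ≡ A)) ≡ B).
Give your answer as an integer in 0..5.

1

Take A = 0, B = 2:
¬B = ¬2 = 3
A ≡ A = 0 ≡ 0 = 5
¬B ≡ (A ≡ A) = 3 ≡ 5 = 3
(¬B ≡ (A ≡ A)) ≡ B = 3 ≡ 2 = 4
¬((¬B ≡ (A ≡ A)) ≡ B) = ¬4 = 1
No assignment yields a value below 1, so this is the minimum.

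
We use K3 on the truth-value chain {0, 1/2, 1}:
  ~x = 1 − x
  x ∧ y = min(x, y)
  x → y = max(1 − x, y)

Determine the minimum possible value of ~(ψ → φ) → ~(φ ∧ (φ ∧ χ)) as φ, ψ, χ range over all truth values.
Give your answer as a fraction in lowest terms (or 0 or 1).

Take φ = 1/2, ψ = 1/2, χ = 1/2:
ψ → φ = 1/2 → 1/2 = 1/2
~(ψ → φ) = ~1/2 = 1/2
φ ∧ χ = 1/2 ∧ 1/2 = 1/2
φ ∧ (φ ∧ χ) = 1/2 ∧ 1/2 = 1/2
~(φ ∧ (φ ∧ χ)) = ~1/2 = 1/2
~(ψ → φ) → ~(φ ∧ (φ ∧ χ)) = 1/2 → 1/2 = 1/2
No assignment yields a value below 1/2, so this is the minimum.

1/2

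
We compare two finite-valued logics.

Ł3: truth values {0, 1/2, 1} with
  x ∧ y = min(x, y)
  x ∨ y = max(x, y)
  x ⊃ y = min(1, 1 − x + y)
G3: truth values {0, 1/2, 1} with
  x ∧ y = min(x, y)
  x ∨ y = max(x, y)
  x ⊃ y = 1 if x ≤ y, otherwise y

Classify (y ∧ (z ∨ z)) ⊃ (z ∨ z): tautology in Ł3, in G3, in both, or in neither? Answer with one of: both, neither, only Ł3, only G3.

In Ł3: every assignment gives 1 — tautology.
In G3: every assignment gives 1 — tautology.

both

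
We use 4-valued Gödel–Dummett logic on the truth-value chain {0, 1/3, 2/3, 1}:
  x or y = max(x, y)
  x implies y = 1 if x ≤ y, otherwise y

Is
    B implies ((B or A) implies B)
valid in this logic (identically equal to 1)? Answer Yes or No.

A = 0, B = 0 ↦ 1
A = 0, B = 1/3 ↦ 1
A = 0, B = 2/3 ↦ 1
A = 0, B = 1 ↦ 1
A = 1/3, B = 0 ↦ 1
A = 1/3, B = 1/3 ↦ 1
A = 1/3, B = 2/3 ↦ 1
A = 1/3, B = 1 ↦ 1
A = 2/3, B = 0 ↦ 1
A = 2/3, B = 1/3 ↦ 1
A = 2/3, B = 2/3 ↦ 1
A = 2/3, B = 1 ↦ 1
A = 1, B = 0 ↦ 1
A = 1, B = 1/3 ↦ 1
A = 1, B = 2/3 ↦ 1
A = 1, B = 1 ↦ 1
Every assignment gives a value ≥ 1.

Yes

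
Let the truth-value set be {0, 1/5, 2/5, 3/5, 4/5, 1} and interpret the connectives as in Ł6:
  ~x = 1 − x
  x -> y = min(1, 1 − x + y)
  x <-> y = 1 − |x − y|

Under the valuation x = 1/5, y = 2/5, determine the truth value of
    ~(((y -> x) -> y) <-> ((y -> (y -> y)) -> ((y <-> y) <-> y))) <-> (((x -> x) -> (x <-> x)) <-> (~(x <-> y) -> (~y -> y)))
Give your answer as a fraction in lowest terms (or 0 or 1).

y -> x = 2/5 -> 1/5 = 4/5
(y -> x) -> y = 4/5 -> 2/5 = 3/5
y -> y = 2/5 -> 2/5 = 1
y -> (y -> y) = 2/5 -> 1 = 1
y <-> y = 2/5 <-> 2/5 = 1
(y <-> y) <-> y = 1 <-> 2/5 = 2/5
(y -> (y -> y)) -> ((y <-> y) <-> y) = 1 -> 2/5 = 2/5
((y -> x) -> y) <-> ((y -> (y -> y)) -> ((y <-> y) <-> y)) = 3/5 <-> 2/5 = 4/5
~(((y -> x) -> y) <-> ((y -> (y -> y)) -> ((y <-> y) <-> y))) = ~4/5 = 1/5
x -> x = 1/5 -> 1/5 = 1
x <-> x = 1/5 <-> 1/5 = 1
(x -> x) -> (x <-> x) = 1 -> 1 = 1
x <-> y = 1/5 <-> 2/5 = 4/5
~(x <-> y) = ~4/5 = 1/5
~y = ~2/5 = 3/5
~y -> y = 3/5 -> 2/5 = 4/5
~(x <-> y) -> (~y -> y) = 1/5 -> 4/5 = 1
((x -> x) -> (x <-> x)) <-> (~(x <-> y) -> (~y -> y)) = 1 <-> 1 = 1
~(((y -> x) -> y) <-> ((y -> (y -> y)) -> ((y <-> y) <-> y))) <-> (((x -> x) -> (x <-> x)) <-> (~(x <-> y) -> (~y -> y))) = 1/5 <-> 1 = 1/5

1/5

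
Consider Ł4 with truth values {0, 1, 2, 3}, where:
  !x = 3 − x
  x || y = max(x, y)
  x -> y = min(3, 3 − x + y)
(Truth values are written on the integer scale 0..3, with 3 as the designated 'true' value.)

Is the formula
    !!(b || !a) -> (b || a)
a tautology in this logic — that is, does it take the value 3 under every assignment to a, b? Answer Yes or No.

No

Counterexample: take a = 0, b = 0.
!a = !0 = 3
b || !a = 0 || 3 = 3
!(b || !a) = !3 = 0
!!(b || !a) = !0 = 3
b || a = 0 || 0 = 0
!!(b || !a) -> (b || a) = 3 -> 0 = 0
This gives 0 ≠ 3.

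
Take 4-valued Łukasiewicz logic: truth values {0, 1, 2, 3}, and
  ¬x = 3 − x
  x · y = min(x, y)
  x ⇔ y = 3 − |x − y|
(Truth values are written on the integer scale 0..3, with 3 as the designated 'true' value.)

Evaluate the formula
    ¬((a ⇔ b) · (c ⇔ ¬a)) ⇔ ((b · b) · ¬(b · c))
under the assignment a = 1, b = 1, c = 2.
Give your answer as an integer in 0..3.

2

a ⇔ b = 1 ⇔ 1 = 3
¬a = ¬1 = 2
c ⇔ ¬a = 2 ⇔ 2 = 3
(a ⇔ b) · (c ⇔ ¬a) = 3 · 3 = 3
¬((a ⇔ b) · (c ⇔ ¬a)) = ¬3 = 0
b · b = 1 · 1 = 1
b · c = 1 · 2 = 1
¬(b · c) = ¬1 = 2
(b · b) · ¬(b · c) = 1 · 2 = 1
¬((a ⇔ b) · (c ⇔ ¬a)) ⇔ ((b · b) · ¬(b · c)) = 0 ⇔ 1 = 2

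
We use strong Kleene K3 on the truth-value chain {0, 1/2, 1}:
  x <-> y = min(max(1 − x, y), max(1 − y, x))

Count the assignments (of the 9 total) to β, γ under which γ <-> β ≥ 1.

2

β = 0, γ = 0 ↦ 1  ≥
β = 0, γ = 1/2 ↦ 1/2  <
β = 0, γ = 1 ↦ 0  <
β = 1/2, γ = 0 ↦ 1/2  <
β = 1/2, γ = 1/2 ↦ 1/2  <
β = 1/2, γ = 1 ↦ 1/2  <
β = 1, γ = 0 ↦ 0  <
β = 1, γ = 1/2 ↦ 1/2  <
β = 1, γ = 1 ↦ 1  ≥
So 2 of the 9 assignments meet the threshold.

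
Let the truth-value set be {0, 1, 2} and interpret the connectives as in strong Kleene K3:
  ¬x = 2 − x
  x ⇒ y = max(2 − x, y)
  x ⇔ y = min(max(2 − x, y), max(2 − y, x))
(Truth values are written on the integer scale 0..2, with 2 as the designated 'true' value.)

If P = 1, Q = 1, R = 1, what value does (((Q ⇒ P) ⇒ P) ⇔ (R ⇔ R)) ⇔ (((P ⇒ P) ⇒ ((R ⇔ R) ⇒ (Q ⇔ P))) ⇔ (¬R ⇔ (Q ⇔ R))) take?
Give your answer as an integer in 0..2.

1

Q ⇒ P = 1 ⇒ 1 = 1
(Q ⇒ P) ⇒ P = 1 ⇒ 1 = 1
R ⇔ R = 1 ⇔ 1 = 1
((Q ⇒ P) ⇒ P) ⇔ (R ⇔ R) = 1 ⇔ 1 = 1
P ⇒ P = 1 ⇒ 1 = 1
R ⇔ R = 1 ⇔ 1 = 1
Q ⇔ P = 1 ⇔ 1 = 1
(R ⇔ R) ⇒ (Q ⇔ P) = 1 ⇒ 1 = 1
(P ⇒ P) ⇒ ((R ⇔ R) ⇒ (Q ⇔ P)) = 1 ⇒ 1 = 1
¬R = ¬1 = 1
Q ⇔ R = 1 ⇔ 1 = 1
¬R ⇔ (Q ⇔ R) = 1 ⇔ 1 = 1
((P ⇒ P) ⇒ ((R ⇔ R) ⇒ (Q ⇔ P))) ⇔ (¬R ⇔ (Q ⇔ R)) = 1 ⇔ 1 = 1
(((Q ⇒ P) ⇒ P) ⇔ (R ⇔ R)) ⇔ (((P ⇒ P) ⇒ ((R ⇔ R) ⇒ (Q ⇔ P))) ⇔ (¬R ⇔ (Q ⇔ R))) = 1 ⇔ 1 = 1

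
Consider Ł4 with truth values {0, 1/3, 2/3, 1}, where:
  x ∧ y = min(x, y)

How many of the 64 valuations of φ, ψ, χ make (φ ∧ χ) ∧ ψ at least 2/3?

value 1: 1 assignment (counts)
value 2/3: 7 assignments (counts)
value 1/3: 19 assignments
value 0: 37 assignments
So 8 of the 64 assignments meet the threshold.

8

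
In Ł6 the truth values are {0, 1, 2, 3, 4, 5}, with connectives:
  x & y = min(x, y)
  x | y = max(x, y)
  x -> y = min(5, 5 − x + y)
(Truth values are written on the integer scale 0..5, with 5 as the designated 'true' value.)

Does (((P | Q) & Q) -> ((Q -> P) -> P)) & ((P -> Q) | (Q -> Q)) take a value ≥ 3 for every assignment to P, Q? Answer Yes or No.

At P = 4, Q = 5, for instance:
P | Q = 4 | 5 = 5
(P | Q) & Q = 5 & 5 = 5
Q -> P = 5 -> 4 = 4
(Q -> P) -> P = 4 -> 4 = 5
((P | Q) & Q) -> ((Q -> P) -> P) = 5 -> 5 = 5
P -> Q = 4 -> 5 = 5
Q -> Q = 5 -> 5 = 5
(P -> Q) | (Q -> Q) = 5 | 5 = 5
(((P | Q) & Q) -> ((Q -> P) -> P)) & ((P -> Q) | (Q -> Q)) = 5 & 5 = 5
and checking the remaining 35 assignments likewise gives ≥ 3 in every case.

Yes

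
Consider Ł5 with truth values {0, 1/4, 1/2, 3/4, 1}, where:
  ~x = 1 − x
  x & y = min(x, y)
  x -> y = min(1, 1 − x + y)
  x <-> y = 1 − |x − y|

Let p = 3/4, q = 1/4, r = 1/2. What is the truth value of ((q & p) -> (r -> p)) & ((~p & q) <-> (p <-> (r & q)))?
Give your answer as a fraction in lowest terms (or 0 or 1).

q & p = 1/4 & 3/4 = 1/4
r -> p = 1/2 -> 3/4 = 1
(q & p) -> (r -> p) = 1/4 -> 1 = 1
~p = ~3/4 = 1/4
~p & q = 1/4 & 1/4 = 1/4
r & q = 1/2 & 1/4 = 1/4
p <-> (r & q) = 3/4 <-> 1/4 = 1/2
(~p & q) <-> (p <-> (r & q)) = 1/4 <-> 1/2 = 3/4
((q & p) -> (r -> p)) & ((~p & q) <-> (p <-> (r & q))) = 1 & 3/4 = 3/4

3/4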